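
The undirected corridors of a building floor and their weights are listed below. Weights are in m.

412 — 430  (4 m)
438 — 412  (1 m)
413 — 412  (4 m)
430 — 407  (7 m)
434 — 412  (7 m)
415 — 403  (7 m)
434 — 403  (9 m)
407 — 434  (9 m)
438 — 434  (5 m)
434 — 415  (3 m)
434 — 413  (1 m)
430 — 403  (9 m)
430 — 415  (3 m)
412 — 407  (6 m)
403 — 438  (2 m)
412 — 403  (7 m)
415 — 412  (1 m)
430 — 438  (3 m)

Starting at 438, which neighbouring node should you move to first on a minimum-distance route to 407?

412

Candidate routes:
438–430–407: 3+7 = 10
438–412–407: 1+6 = 7
The minimum is 7 m via 438–412–407.
So from 438 the first move is to 412.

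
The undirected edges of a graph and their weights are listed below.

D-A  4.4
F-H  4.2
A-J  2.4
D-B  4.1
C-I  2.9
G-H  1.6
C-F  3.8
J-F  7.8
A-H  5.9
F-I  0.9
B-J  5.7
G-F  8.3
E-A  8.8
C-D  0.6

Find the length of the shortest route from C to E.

13.8

Candidate routes:
C–I–F–H–A–E: 2.9+0.9+4.2+5.9+8.8 = 22.7
C–D–B–J–A–E: 0.6+4.1+5.7+2.4+8.8 = 21.6
C–D–A–E: 0.6+4.4+8.8 = 13.8
Cheapest is C–D–A–E at 13.8.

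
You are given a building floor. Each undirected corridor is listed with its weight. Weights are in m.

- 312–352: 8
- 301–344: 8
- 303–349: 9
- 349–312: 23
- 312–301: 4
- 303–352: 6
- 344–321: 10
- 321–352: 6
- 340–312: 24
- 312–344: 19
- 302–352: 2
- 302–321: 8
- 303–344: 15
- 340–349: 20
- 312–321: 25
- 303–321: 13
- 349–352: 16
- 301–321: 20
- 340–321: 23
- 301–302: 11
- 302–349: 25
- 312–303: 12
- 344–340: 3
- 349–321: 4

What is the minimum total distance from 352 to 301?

12 m

Shortest distances from 352:
352: 0
302: 2  (via 352)
303: 6  (via 352)
321: 6  (via 352)
312: 8  (via 352)
349: 10  (via 321)
301: 12  (via 312)
Shortest route: 352–312–301 = 12 m.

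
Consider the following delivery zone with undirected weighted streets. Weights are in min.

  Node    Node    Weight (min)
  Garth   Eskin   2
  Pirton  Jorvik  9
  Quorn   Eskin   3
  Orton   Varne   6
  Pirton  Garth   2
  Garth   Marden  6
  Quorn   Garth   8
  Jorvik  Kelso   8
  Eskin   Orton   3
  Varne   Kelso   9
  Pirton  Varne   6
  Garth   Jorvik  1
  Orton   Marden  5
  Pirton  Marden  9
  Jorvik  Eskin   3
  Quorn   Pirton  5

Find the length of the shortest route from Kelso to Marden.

Settle nodes by increasing distance from Kelso:
Kelso: 0
Jorvik: 8  (via Kelso)
Varne: 9  (via Kelso)
Garth: 9  (via Jorvik)
Pirton: 11  (via Garth)
Eskin: 11  (via Jorvik)
Quorn: 14  (via Eskin)
Orton: 14  (via Eskin)
Marden: 15  (via Garth)
Shortest route: Kelso → Jorvik → Garth → Marden = 15 min.

15 min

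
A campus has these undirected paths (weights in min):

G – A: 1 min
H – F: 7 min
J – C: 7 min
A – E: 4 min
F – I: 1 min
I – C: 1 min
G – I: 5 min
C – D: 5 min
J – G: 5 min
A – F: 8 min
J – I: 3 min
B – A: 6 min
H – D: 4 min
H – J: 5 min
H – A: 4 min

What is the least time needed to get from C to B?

13 min

Enumerating some paths:
C - I - F - A - B: 1+1+8+6 = 16
C - I - J - G - A - B: 1+3+5+1+6 = 16
C - I - G - A - B: 1+5+1+6 = 13
The minimum is 13 min via C - I - G - A - B.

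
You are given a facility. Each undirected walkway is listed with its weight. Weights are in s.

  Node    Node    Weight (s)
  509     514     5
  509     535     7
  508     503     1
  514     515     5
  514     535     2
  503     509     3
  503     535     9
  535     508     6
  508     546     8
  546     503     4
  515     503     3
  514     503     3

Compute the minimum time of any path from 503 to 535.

5 s

Compare a few routes:
503 - 508 - 535: 1+6 = 7
503 - 514 - 535: 3+2 = 5
The minimum is 5 s via 503 - 514 - 535.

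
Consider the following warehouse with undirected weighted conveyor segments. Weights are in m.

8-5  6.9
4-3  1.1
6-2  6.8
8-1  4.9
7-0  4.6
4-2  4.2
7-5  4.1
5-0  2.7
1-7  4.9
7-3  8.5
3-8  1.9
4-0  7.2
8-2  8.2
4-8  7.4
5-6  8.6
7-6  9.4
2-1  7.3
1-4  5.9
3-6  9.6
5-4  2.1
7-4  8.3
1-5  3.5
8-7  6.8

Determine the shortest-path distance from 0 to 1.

Compare a few routes:
0–5–7–1: 2.7+4.1+4.9 = 11.7
0–5–4–1: 2.7+2.1+5.9 = 10.7
0–7–1: 4.6+4.9 = 9.5
0–5–1: 2.7+3.5 = 6.2
The minimum is 6.2 m via 0–5–1.

6.2 m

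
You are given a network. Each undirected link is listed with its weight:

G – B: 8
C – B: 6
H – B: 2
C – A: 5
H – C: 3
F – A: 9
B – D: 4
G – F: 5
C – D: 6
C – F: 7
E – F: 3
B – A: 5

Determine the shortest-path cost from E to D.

Shortest distances from E:
E: 0
F: 3  (via E)
G: 8  (via F)
C: 10  (via F)
A: 12  (via F)
H: 13  (via C)
B: 15  (via H)
D: 16  (via C)
Shortest route: E–F–C–D = 16.

16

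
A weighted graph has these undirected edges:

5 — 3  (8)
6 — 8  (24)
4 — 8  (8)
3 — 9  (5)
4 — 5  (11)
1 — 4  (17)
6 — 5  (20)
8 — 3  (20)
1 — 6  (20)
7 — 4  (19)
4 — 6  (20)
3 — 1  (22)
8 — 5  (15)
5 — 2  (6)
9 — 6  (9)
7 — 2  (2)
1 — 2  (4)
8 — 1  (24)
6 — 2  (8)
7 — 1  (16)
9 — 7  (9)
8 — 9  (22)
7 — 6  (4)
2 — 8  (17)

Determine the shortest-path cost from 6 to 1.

Shortest distances from 6:
6: 0
7: 4  (via 6)
2: 6  (via 7)
9: 9  (via 6)
1: 10  (via 2)
Shortest route: 6–7–2–1 = 10.

10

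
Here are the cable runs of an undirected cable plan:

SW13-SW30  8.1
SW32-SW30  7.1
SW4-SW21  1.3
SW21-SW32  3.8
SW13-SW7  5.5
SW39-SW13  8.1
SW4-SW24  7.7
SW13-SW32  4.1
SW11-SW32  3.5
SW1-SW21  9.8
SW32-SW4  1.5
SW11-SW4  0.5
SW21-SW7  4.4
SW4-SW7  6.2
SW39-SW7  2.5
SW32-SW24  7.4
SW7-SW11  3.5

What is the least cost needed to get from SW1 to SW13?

Shortest distances from SW1:
SW1: 0
SW21: 9.8  (via SW1)
SW4: 11.1  (via SW21)
SW11: 11.6  (via SW4)
SW32: 12.6  (via SW4)
SW7: 14.2  (via SW21)
SW13: 16.7  (via SW32)
Shortest route: SW1 → SW21 → SW4 → SW32 → SW13 = 16.7.

16.7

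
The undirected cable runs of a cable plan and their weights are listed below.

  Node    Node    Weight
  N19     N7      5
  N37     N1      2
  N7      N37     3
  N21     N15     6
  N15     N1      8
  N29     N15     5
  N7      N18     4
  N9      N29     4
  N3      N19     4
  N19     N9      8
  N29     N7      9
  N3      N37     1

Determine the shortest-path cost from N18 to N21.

Settle nodes by increasing distance from N18:
N18: 0
N7: 4  (via N18)
N37: 7  (via N7)
N3: 8  (via N37)
N19: 9  (via N7)
N1: 9  (via N37)
N29: 13  (via N7)
N9: 17  (via N19)
N15: 17  (via N1)
N21: 23  (via N15)
Shortest route: N18 → N7 → N37 → N1 → N15 → N21 = 23.

23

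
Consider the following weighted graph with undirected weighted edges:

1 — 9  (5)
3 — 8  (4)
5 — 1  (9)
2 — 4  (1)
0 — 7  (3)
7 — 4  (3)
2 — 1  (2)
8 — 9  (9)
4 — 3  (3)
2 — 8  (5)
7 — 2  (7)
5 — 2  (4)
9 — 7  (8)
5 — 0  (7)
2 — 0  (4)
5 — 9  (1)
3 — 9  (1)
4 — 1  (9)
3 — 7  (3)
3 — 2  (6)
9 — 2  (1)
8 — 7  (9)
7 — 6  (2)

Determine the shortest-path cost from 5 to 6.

Settle nodes by increasing distance from 5:
5: 0
9: 1  (via 5)
2: 2  (via 9)
3: 2  (via 9)
4: 3  (via 2)
1: 4  (via 2)
7: 5  (via 3)
0: 6  (via 2)
8: 6  (via 3)
6: 7  (via 7)
Shortest route: 5 → 9 → 3 → 7 → 6 = 7.

7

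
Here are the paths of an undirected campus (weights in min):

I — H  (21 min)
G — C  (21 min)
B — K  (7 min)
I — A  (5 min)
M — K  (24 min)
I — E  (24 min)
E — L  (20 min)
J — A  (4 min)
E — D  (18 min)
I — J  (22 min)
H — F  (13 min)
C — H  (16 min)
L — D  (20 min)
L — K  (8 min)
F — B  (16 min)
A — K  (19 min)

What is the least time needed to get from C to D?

79 min

Compare a few routes:
C → H → I → E → D: 16+21+24+18 = 79
C → H → F → B → K → L → D: 16+13+16+7+8+20 = 80
The minimum is 79 min via C → H → I → E → D.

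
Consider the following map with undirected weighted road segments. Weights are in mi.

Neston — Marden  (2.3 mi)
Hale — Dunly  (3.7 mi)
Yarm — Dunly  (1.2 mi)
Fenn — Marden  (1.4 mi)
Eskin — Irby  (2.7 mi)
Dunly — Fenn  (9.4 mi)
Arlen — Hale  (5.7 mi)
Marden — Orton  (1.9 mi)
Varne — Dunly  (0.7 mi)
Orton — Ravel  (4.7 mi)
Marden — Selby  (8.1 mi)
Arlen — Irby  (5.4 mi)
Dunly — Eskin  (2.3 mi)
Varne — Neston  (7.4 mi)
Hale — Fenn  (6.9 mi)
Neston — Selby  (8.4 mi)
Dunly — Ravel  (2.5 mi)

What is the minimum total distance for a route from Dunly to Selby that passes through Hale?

Best Dunly to Hale: Dunly–Hale costing 3.7
Shortest Hale→Selby: Hale–Fenn–Marden–Selby = 16.4
Total via Hale: 3.7 + 16.4 = 20.1 mi.

20.1 mi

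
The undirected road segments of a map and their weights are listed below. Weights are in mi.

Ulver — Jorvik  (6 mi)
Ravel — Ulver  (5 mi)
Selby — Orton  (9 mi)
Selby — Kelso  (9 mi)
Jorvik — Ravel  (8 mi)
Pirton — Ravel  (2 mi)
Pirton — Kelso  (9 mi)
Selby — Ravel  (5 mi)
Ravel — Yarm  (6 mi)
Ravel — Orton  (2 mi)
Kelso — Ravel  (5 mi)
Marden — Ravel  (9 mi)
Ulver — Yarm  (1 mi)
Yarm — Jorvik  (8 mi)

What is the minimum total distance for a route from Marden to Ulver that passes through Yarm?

16 mi

Best Marden to Yarm: Marden–Ravel–Yarm costing 15
Shortest Yarm→Ulver: Yarm–Ulver = 1
Total via Yarm: 15 + 1 = 16 mi.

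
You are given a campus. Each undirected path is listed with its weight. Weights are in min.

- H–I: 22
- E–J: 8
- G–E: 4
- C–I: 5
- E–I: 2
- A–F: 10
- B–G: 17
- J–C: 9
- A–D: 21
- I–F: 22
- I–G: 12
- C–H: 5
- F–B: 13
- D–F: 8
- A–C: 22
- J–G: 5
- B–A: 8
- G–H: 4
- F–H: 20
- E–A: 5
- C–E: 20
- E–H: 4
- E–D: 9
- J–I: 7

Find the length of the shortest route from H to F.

Running Dijkstra from H:
H: 0
E: 4  (via H)
G: 4  (via H)
C: 5  (via H)
I: 6  (via E)
A: 9  (via E)
J: 9  (via G)
D: 13  (via E)
B: 17  (via A)
F: 19  (via A)
Shortest route: H–E–A–F = 19 min.

19 min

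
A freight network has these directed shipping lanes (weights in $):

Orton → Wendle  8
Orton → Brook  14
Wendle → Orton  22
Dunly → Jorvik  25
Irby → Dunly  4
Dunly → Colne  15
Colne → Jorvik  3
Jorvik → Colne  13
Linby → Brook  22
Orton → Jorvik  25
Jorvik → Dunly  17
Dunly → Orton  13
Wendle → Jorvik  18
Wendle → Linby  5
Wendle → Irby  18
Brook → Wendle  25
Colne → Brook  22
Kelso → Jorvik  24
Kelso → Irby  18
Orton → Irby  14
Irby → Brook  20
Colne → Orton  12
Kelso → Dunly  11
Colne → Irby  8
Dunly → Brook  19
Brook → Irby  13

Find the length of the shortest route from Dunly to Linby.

Running Dijkstra from Dunly:
Dunly: 0
Orton: 13  (via Dunly)
Colne: 15  (via Dunly)
Jorvik: 18  (via Colne)
Brook: 19  (via Dunly)
Wendle: 21  (via Orton)
Irby: 23  (via Colne)
Linby: 26  (via Wendle)
Shortest route: Dunly → Orton → Wendle → Linby = $26.

$26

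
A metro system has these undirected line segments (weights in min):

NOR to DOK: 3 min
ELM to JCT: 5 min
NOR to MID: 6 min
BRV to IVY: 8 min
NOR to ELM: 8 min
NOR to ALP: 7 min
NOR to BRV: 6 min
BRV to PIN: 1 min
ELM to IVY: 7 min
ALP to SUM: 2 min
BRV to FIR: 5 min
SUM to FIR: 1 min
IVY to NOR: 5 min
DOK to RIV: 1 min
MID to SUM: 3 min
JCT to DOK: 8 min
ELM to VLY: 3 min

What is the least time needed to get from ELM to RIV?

12 min

Compare a few routes:
ELM → NOR → DOK → RIV: 8+3+1 = 12
ELM → JCT → DOK → RIV: 5+8+1 = 14
The minimum is 12 min via ELM → NOR → DOK → RIV.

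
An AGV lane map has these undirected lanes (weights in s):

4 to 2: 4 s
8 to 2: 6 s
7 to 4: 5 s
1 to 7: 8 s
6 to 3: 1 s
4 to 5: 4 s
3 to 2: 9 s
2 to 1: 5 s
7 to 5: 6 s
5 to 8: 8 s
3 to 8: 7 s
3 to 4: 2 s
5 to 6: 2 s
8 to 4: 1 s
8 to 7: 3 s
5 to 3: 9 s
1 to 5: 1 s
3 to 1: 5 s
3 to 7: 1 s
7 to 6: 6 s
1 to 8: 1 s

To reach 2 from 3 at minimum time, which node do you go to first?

4

Enumerating some paths:
3–4–8–1–2: 2+1+1+5 = 9
3–4–2: 2+4 = 6
3–4–8–2: 2+1+6 = 9
Cheapest is 3–4–2 at 6 s.
So from 3 the first move is to 4.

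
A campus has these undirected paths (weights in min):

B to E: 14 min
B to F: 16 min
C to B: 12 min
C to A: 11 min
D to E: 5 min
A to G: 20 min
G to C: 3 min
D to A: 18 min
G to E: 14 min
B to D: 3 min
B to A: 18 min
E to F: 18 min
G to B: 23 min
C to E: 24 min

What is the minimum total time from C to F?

Candidate routes:
C → B → D → E → F: 12+3+5+18 = 38
C → G → E → F: 3+14+18 = 35
C → B → F: 12+16 = 28
The minimum is 28 min via C → B → F.

28 min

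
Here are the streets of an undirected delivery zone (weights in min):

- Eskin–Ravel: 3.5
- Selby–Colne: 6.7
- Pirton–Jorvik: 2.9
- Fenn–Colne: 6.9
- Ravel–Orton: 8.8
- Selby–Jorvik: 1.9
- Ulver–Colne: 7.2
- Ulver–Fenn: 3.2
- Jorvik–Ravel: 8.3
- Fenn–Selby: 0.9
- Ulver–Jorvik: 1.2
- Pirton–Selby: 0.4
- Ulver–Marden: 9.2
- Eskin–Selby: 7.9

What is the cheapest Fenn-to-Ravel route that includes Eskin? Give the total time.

12.3 min

Best Fenn to Eskin: Fenn → Selby → Eskin costing 8.8
Best Eskin to Ravel: Eskin → Ravel costing 3.5
Total via Eskin: 8.8 + 3.5 = 12.3 min.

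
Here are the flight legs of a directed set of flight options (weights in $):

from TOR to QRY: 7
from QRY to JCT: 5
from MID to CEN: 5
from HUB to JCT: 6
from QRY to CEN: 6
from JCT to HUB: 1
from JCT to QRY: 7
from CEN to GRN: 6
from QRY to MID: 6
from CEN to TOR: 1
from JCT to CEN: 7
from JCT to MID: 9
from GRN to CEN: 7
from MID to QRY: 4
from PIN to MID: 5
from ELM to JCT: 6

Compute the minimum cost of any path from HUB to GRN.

Shortest distances from HUB:
HUB: 0
JCT: 6  (via HUB)
CEN: 13  (via JCT)
QRY: 13  (via JCT)
TOR: 14  (via CEN)
MID: 15  (via JCT)
GRN: 19  (via CEN)
Shortest route: HUB → JCT → CEN → GRN = $19.

$19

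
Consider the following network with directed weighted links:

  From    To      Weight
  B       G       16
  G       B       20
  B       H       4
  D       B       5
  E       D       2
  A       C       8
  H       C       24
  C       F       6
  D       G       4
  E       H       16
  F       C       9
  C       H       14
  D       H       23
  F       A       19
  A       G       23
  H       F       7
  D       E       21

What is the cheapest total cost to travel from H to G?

49

Running Dijkstra from H:
H: 0
F: 7  (via H)
C: 16  (via F)
A: 26  (via F)
G: 49  (via A)
Shortest route: H–F–A–G = 49.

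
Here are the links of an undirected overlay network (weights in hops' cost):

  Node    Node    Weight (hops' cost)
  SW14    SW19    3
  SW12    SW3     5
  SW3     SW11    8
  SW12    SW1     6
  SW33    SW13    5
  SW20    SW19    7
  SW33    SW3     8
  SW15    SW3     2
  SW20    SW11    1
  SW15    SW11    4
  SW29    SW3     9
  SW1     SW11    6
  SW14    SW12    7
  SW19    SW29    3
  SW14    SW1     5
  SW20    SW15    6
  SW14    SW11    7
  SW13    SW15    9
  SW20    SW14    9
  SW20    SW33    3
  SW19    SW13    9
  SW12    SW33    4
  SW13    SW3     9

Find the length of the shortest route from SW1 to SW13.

15 hops' cost

Shortest distances from SW1:
SW1: 0
SW14: 5  (via SW1)
SW12: 6  (via SW1)
SW11: 6  (via SW1)
SW20: 7  (via SW11)
SW19: 8  (via SW14)
SW33: 10  (via SW12)
SW15: 10  (via SW11)
SW3: 11  (via SW12)
SW29: 11  (via SW19)
SW13: 15  (via SW33)
Shortest route: SW1–SW12–SW33–SW13 = 15 hops' cost.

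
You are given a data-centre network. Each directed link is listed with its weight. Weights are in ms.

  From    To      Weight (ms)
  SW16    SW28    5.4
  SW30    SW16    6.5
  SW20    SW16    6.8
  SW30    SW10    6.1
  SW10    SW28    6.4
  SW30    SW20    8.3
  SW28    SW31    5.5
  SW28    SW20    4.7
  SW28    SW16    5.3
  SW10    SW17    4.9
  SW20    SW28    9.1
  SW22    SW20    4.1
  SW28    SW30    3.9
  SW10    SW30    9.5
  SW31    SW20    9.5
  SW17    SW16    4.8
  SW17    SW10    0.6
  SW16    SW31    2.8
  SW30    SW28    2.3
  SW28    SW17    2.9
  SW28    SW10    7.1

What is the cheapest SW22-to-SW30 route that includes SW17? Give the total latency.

26.2 ms

Best SW22 to SW17: SW22–SW20–SW28–SW17 costing 16.1
Shortest SW17→SW30: SW17–SW10–SW30 = 10.1
Total via SW17: 16.1 + 10.1 = 26.2 ms.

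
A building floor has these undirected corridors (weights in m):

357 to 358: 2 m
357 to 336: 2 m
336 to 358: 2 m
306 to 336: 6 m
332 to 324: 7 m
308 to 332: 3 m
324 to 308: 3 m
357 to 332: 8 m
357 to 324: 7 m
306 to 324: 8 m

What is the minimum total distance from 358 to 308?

Shortest distances from 358:
358: 0
336: 2  (via 358)
357: 2  (via 358)
306: 8  (via 336)
324: 9  (via 357)
332: 10  (via 357)
308: 12  (via 324)
Shortest route: 358 → 357 → 324 → 308 = 12 m.

12 m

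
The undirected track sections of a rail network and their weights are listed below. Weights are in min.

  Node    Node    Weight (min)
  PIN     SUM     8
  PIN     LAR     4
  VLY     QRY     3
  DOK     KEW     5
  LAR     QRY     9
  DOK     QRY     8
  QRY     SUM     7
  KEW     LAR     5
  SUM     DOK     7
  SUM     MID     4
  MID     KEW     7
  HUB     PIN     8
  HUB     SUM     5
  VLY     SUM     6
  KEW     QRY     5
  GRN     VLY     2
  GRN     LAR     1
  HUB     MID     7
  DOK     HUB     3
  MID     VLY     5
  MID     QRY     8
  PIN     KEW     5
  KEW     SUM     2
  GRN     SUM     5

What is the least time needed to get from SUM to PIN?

Shortest distances from SUM:
SUM: 0
KEW: 2  (via SUM)
MID: 4  (via SUM)
HUB: 5  (via SUM)
GRN: 5  (via SUM)
LAR: 6  (via GRN)
VLY: 6  (via SUM)
DOK: 7  (via SUM)
PIN: 7  (via KEW)
Shortest route: SUM → KEW → PIN = 7 min.

7 min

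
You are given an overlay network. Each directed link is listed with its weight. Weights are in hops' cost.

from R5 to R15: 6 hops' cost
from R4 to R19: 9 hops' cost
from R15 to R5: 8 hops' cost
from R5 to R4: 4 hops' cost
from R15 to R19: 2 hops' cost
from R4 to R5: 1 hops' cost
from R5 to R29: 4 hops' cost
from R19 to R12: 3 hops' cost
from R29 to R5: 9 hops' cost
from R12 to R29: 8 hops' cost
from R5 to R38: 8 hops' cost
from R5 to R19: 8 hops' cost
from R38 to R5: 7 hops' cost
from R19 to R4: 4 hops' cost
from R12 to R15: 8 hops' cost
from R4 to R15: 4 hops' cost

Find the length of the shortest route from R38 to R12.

18 hops' cost

Enumerating some paths:
R38–R5–R4–R19–R12: 7+4+9+3 = 23
R38–R5–R4–R15–R19–R12: 7+4+4+2+3 = 20
R38–R5–R19–R12: 7+8+3 = 18
The minimum is 18 hops' cost via R38–R5–R19–R12.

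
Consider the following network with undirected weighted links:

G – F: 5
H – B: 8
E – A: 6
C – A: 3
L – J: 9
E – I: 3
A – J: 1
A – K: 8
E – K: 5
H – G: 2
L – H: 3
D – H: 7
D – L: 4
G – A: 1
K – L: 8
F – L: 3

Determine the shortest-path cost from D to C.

13

Compare a few routes:
D–H–G–A–C: 7+2+1+3 = 13
D–L–F–G–A–C: 4+3+5+1+3 = 16
D–L–J–A–C: 4+9+1+3 = 17
The minimum is 13 via D–H–G–A–C.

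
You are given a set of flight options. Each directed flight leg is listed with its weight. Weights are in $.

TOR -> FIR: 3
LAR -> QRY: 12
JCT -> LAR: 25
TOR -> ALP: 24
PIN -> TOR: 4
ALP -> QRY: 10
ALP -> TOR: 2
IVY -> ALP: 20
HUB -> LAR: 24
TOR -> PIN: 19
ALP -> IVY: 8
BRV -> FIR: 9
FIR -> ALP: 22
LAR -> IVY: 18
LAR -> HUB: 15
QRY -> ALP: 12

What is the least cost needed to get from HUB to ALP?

$48

Enumerating some paths:
HUB → LAR → IVY → ALP: 24+18+20 = 62
HUB → LAR → QRY → ALP: 24+12+12 = 48
Cheapest is HUB → LAR → QRY → ALP at $48.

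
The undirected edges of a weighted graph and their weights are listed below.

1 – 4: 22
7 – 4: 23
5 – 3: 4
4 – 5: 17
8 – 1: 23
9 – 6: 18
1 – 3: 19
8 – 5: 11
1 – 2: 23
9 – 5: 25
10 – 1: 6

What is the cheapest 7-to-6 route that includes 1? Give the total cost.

Best 7 to 1: 7–4–1 costing 45
Shortest 1→6: 1–3–5–9–6 = 66
Total via 1: 45 + 66 = 111.

111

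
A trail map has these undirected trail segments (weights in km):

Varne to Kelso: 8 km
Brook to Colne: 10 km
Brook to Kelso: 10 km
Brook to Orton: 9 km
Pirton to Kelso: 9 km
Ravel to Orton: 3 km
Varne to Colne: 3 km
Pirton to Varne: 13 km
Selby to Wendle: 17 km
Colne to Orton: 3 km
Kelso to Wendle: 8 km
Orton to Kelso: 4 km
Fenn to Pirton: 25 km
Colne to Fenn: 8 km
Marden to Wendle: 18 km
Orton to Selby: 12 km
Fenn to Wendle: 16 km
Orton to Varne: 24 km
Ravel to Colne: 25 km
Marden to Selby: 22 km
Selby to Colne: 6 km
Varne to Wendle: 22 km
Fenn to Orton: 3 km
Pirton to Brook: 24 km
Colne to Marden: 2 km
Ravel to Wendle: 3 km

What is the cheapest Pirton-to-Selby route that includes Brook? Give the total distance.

35 km

Best Pirton to Brook: Pirton–Kelso–Brook costing 19
Best Brook to Selby: Brook–Colne–Selby costing 16
Total via Brook: 19 + 16 = 35 km.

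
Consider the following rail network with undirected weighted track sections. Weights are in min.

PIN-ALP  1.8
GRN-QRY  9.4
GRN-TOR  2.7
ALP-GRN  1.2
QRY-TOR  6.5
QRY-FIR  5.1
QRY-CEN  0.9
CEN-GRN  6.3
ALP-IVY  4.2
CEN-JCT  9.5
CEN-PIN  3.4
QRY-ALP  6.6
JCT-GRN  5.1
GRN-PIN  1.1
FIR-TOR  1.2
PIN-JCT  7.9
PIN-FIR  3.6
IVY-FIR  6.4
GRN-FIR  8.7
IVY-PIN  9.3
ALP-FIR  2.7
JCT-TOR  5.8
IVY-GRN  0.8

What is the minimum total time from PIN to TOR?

3.8 min

Enumerating some paths:
PIN–GRN–TOR: 1.1+2.7 = 3.8
PIN–FIR–TOR: 3.6+1.2 = 4.8
PIN–ALP–FIR–TOR: 1.8+2.7+1.2 = 5.7
PIN–ALP–GRN–TOR: 1.8+1.2+2.7 = 5.7
The minimum is 3.8 min via PIN–GRN–TOR.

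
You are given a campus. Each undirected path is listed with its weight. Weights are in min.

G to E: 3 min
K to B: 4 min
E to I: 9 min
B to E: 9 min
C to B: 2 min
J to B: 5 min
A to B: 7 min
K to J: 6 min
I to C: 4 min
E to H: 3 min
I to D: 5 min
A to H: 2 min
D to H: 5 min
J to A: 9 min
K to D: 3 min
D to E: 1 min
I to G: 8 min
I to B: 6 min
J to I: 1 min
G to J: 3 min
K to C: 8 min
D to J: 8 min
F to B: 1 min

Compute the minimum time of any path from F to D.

8 min

Shortest distances from F:
F: 0
B: 1  (via F)
C: 3  (via B)
K: 5  (via B)
J: 6  (via B)
I: 7  (via B)
A: 8  (via B)
D: 8  (via K)
Shortest route: F → B → K → D = 8 min.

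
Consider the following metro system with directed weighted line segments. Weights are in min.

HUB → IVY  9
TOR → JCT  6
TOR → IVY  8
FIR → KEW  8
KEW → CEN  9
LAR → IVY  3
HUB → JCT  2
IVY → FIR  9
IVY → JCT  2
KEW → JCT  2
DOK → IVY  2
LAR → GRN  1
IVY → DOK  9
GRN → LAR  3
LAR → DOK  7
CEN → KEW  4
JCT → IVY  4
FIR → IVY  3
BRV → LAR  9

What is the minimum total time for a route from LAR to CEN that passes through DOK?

Shortest LAR→DOK: LAR–DOK = 7
Shortest DOK→CEN: DOK–IVY–FIR–KEW–CEN = 28
Total via DOK: 7 + 28 = 35 min.

35 min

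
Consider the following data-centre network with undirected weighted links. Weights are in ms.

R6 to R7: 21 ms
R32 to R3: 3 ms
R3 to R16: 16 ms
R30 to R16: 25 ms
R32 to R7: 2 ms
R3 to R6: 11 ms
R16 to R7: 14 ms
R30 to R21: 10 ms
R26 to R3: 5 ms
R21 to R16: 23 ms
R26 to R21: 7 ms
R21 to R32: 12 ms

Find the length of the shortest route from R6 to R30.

Candidate routes:
R6 - R7 - R32 - R21 - R30: 21+2+12+10 = 45
R6 - R3 - R32 - R21 - R30: 11+3+12+10 = 36
R6 - R3 - R26 - R21 - R30: 11+5+7+10 = 33
Cheapest is R6 - R3 - R26 - R21 - R30 at 33 ms.

33 ms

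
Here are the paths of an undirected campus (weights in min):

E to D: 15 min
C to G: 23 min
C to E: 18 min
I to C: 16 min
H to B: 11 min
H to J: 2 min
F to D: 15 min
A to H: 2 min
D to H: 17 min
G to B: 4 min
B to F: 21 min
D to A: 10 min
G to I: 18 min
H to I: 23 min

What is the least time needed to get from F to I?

Enumerating some paths:
F–B–G–I: 21+4+18 = 43
F–D–A–H–I: 15+10+2+23 = 50
Cheapest is F–B–G–I at 43 min.

43 min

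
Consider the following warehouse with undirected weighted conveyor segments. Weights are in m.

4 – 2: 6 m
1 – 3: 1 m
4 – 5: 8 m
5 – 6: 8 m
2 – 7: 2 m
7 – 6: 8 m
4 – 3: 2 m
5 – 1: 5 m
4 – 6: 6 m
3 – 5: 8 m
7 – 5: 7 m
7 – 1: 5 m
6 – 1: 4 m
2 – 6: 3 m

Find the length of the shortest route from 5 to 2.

Enumerating some paths:
5 → 7 → 2: 7+2 = 9
5 → 6 → 2: 8+3 = 11
Cheapest is 5 → 7 → 2 at 9 m.

9 m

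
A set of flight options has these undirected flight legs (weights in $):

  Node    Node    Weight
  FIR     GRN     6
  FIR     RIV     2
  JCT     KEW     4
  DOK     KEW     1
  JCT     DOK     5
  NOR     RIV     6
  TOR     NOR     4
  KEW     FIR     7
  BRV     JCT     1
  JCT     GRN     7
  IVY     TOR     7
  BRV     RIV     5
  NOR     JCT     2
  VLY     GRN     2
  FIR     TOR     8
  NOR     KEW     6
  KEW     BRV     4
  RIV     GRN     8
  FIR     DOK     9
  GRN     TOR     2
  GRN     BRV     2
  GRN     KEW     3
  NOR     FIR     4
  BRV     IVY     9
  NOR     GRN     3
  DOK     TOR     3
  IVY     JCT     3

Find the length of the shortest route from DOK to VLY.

$6

Enumerating some paths:
DOK → KEW → GRN → VLY: 1+3+2 = 6
DOK → KEW → BRV → GRN → VLY: 1+4+2+2 = 9
DOK → TOR → GRN → VLY: 3+2+2 = 7
The minimum is $6 via DOK → KEW → GRN → VLY.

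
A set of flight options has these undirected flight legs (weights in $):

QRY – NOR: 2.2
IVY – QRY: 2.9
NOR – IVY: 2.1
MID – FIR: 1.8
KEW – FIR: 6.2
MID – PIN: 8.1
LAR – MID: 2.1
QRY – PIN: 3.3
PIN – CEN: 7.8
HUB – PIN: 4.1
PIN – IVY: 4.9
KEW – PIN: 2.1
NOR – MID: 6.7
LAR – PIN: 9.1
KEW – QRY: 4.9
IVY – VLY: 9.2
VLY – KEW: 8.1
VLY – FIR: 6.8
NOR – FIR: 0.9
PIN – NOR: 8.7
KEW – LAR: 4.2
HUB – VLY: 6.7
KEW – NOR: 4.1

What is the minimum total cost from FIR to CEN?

Enumerating some paths:
FIR - NOR - IVY - PIN - CEN: 0.9+2.1+4.9+7.8 = 15.7
FIR - NOR - KEW - PIN - CEN: 0.9+4.1+2.1+7.8 = 14.9
FIR - NOR - QRY - PIN - CEN: 0.9+2.2+3.3+7.8 = 14.2
Cheapest is FIR - NOR - QRY - PIN - CEN at $14.2.

$14.2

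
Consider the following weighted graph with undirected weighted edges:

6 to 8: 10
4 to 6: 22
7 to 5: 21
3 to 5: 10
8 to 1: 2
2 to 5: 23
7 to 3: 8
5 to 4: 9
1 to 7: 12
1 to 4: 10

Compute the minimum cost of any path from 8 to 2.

Running Dijkstra from 8:
8: 0
1: 2  (via 8)
6: 10  (via 8)
4: 12  (via 1)
7: 14  (via 1)
5: 21  (via 4)
3: 22  (via 7)
2: 44  (via 5)
Shortest route: 8 → 1 → 4 → 5 → 2 = 44.

44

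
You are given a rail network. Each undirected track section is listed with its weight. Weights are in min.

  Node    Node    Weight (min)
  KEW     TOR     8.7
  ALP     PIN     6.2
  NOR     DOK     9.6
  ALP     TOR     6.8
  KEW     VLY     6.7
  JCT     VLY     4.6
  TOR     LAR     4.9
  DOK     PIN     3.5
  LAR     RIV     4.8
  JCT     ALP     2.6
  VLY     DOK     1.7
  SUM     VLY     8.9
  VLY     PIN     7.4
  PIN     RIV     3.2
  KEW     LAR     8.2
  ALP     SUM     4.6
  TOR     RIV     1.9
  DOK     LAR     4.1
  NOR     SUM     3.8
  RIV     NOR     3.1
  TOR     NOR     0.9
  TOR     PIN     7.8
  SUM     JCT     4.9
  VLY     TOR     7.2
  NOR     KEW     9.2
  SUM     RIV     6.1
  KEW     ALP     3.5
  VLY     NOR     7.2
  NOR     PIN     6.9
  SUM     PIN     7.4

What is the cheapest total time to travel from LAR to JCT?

Compare a few routes:
LAR → DOK → VLY → JCT: 4.1+1.7+4.6 = 10.4
LAR → TOR → ALP → JCT: 4.9+6.8+2.6 = 14.3
Cheapest is LAR → DOK → VLY → JCT at 10.4 min.

10.4 min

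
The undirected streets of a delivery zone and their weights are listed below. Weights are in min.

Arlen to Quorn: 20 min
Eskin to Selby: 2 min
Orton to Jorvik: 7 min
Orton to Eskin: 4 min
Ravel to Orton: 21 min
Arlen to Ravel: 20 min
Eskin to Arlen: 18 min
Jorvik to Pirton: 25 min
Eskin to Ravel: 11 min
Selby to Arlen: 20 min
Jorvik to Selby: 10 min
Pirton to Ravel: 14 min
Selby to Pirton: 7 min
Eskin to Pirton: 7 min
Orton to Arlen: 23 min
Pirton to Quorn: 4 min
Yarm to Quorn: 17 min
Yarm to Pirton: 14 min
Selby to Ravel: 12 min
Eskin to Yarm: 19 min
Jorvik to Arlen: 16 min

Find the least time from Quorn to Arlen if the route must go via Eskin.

29 min

Best Quorn to Eskin: Quorn–Pirton–Eskin costing 11
Best Eskin to Arlen: Eskin–Arlen costing 18
Total via Eskin: 11 + 18 = 29 min.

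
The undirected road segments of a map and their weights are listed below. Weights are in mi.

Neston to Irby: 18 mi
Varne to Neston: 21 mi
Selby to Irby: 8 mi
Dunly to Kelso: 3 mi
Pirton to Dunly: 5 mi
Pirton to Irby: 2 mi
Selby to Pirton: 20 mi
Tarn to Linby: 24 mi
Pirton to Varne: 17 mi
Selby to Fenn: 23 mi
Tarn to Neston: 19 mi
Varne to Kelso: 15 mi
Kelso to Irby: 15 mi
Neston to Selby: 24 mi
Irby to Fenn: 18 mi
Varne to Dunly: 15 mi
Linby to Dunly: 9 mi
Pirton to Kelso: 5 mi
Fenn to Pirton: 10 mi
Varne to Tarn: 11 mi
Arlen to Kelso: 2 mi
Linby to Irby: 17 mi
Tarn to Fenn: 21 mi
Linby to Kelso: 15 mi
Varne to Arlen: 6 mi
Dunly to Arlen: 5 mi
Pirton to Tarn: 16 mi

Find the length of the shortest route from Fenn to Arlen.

Running Dijkstra from Fenn:
Fenn: 0
Pirton: 10  (via Fenn)
Irby: 12  (via Pirton)
Kelso: 15  (via Pirton)
Dunly: 15  (via Pirton)
Arlen: 17  (via Kelso)
Shortest route: Fenn → Pirton → Kelso → Arlen = 17 mi.

17 mi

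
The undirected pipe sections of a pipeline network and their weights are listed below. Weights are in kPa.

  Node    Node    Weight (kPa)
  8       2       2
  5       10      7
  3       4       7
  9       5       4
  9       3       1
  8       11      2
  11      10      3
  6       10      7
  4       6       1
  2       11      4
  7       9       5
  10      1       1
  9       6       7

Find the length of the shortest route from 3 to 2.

Shortest distances from 3:
3: 0
9: 1  (via 3)
5: 5  (via 9)
7: 6  (via 9)
4: 7  (via 3)
6: 8  (via 9)
10: 12  (via 5)
1: 13  (via 10)
11: 15  (via 10)
8: 17  (via 11)
2: 19  (via 11)
Shortest route: 3–9–5–10–11–2 = 19 kPa.

19 kPa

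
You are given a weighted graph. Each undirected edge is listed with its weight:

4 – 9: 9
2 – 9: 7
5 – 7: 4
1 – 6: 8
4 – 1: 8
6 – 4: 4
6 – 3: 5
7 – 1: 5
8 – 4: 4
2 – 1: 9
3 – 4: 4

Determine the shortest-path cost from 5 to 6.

Compare a few routes:
5 → 7 → 1 → 4 → 6: 4+5+8+4 = 21
5 → 7 → 1 → 6: 4+5+8 = 17
The minimum is 17 via 5 → 7 → 1 → 6.

17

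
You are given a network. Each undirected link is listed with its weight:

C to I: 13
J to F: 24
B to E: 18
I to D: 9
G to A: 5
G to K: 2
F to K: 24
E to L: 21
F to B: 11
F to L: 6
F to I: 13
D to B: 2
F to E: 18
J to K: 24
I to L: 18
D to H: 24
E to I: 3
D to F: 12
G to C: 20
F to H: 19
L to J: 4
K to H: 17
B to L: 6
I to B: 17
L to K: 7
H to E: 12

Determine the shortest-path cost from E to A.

Enumerating some paths:
E - L - K - G - A: 21+7+2+5 = 35
E - I - D - B - L - K - G - A: 3+9+2+6+7+2+5 = 34
E - I - L - K - G - A: 3+18+7+2+5 = 35
The minimum is 34 via E - I - D - B - L - K - G - A.

34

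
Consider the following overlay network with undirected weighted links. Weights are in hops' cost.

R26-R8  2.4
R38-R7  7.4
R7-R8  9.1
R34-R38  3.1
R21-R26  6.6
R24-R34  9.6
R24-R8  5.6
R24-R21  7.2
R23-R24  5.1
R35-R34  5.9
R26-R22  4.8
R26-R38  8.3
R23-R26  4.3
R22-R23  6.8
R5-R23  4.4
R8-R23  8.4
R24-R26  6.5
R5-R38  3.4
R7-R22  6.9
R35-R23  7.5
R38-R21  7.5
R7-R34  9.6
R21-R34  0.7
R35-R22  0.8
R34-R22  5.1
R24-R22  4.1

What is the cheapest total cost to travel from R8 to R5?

Candidate routes:
R8 - R23 - R5: 8.4+4.4 = 12.8
R8 - R26 - R23 - R5: 2.4+4.3+4.4 = 11.1
R8 - R26 - R38 - R5: 2.4+8.3+3.4 = 14.1
The minimum is 11.1 hops' cost via R8 - R26 - R23 - R5.

11.1 hops' cost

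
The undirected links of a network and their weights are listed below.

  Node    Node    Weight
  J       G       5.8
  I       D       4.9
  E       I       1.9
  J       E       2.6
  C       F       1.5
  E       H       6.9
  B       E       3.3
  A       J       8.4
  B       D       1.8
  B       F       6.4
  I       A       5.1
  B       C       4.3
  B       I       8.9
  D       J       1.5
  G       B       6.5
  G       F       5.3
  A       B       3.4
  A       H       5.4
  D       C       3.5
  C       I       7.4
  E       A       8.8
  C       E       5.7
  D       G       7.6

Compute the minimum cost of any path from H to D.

Settle nodes by increasing distance from H:
H: 0
A: 5.4  (via H)
E: 6.9  (via H)
B: 8.8  (via A)
I: 8.8  (via E)
J: 9.5  (via E)
D: 10.6  (via B)
Shortest route: H → A → B → D = 10.6.

10.6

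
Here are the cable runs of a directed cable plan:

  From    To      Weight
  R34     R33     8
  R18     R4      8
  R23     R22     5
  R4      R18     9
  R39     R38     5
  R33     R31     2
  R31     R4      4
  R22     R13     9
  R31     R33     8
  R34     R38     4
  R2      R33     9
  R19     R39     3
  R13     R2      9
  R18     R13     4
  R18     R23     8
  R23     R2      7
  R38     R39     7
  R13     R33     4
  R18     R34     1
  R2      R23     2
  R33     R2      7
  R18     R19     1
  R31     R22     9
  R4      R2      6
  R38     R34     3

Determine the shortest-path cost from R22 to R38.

Running Dijkstra from R22:
R22: 0
R13: 9  (via R22)
R33: 13  (via R13)
R31: 15  (via R33)
R2: 18  (via R13)
R4: 19  (via R31)
R23: 20  (via R2)
R18: 28  (via R4)
R34: 29  (via R18)
R19: 29  (via R18)
R39: 32  (via R19)
R38: 33  (via R34)
Shortest route: R22–R13–R33–R31–R4–R18–R34–R38 = 33.

33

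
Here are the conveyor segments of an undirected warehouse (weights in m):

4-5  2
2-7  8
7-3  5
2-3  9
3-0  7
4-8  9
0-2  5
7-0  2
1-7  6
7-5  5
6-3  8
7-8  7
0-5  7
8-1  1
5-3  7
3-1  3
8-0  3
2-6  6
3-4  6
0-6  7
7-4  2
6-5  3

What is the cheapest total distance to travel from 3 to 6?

8 m

Candidate routes:
3–5–6: 7+3 = 10
3–6: 8 = 8
Cheapest is 3–6 at 8 m.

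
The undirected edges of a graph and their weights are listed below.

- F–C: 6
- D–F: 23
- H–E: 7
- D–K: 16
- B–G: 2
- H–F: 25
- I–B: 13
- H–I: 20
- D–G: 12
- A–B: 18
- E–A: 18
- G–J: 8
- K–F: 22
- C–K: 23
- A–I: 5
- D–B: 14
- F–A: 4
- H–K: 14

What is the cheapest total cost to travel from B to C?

Enumerating some paths:
B–A–F–C: 18+4+6 = 28
B–D–F–C: 14+23+6 = 43
Cheapest is B–A–F–C at 28.

28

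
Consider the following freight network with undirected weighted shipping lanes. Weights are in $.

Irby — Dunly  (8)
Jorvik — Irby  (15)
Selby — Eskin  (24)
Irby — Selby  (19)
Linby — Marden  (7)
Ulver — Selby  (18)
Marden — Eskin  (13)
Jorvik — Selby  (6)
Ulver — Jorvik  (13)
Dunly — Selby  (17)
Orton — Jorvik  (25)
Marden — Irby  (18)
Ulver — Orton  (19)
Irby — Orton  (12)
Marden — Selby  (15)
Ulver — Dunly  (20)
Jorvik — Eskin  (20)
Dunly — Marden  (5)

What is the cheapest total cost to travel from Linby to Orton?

Candidate routes:
Linby → Marden → Dunly → Ulver → Orton: 7+5+20+19 = 51
Linby → Marden → Irby → Orton: 7+18+12 = 37
Linby → Marden → Dunly → Irby → Orton: 7+5+8+12 = 32
Cheapest is Linby → Marden → Dunly → Irby → Orton at $32.

$32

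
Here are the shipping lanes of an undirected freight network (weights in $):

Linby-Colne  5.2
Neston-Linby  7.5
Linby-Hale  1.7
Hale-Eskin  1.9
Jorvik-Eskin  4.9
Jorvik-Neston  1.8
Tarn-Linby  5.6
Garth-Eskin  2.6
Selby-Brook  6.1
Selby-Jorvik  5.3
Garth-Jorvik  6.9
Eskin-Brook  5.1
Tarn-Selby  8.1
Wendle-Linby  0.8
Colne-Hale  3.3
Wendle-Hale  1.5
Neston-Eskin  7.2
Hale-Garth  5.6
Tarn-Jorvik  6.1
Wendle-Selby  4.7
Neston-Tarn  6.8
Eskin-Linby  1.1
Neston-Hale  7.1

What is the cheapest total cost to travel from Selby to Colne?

$9.5

Shortest distances from Selby:
Selby: 0
Wendle: 4.7  (via Selby)
Jorvik: 5.3  (via Selby)
Linby: 5.5  (via Wendle)
Brook: 6.1  (via Selby)
Hale: 6.2  (via Wendle)
Eskin: 6.6  (via Linby)
Neston: 7.1  (via Jorvik)
Tarn: 8.1  (via Selby)
Garth: 9.2  (via Eskin)
Colne: 9.5  (via Hale)
Shortest route: Selby–Wendle–Hale–Colne = $9.5.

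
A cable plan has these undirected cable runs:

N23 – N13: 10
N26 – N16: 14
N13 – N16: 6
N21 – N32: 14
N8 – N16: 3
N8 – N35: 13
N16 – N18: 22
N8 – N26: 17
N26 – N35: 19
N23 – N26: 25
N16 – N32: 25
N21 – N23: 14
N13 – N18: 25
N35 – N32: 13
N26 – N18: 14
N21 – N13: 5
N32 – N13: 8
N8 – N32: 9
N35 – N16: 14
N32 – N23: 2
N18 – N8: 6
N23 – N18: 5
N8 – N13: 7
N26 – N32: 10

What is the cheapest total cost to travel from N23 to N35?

Settle nodes by increasing distance from N23:
N23: 0
N32: 2  (via N23)
N18: 5  (via N23)
N13: 10  (via N23)
N8: 11  (via N32)
N26: 12  (via N32)
N16: 14  (via N8)
N21: 14  (via N23)
N35: 15  (via N32)
Shortest route: N23–N32–N35 = 15.

15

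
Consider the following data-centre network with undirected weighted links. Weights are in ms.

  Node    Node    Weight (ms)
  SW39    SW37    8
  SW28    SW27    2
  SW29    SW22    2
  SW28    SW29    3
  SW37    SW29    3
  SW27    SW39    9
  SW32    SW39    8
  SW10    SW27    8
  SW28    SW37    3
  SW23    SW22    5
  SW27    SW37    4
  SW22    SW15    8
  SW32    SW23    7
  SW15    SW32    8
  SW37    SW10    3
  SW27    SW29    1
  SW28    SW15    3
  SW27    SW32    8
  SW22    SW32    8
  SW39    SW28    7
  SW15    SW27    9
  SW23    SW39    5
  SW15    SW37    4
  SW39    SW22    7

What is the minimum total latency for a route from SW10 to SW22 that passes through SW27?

Best SW10 to SW27: SW10–SW37–SW27 costing 7
Best SW27 to SW22: SW27–SW29–SW22 costing 3
Total via SW27: 7 + 3 = 10 ms.

10 ms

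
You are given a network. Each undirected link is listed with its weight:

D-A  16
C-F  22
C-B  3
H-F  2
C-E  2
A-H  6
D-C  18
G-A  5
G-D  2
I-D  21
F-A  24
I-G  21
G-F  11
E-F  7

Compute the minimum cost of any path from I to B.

42

Running Dijkstra from I:
I: 0
D: 21  (via I)
G: 21  (via I)
A: 26  (via G)
F: 32  (via G)
H: 32  (via A)
C: 39  (via D)
E: 39  (via F)
B: 42  (via C)
Shortest route: I–D–C–B = 42.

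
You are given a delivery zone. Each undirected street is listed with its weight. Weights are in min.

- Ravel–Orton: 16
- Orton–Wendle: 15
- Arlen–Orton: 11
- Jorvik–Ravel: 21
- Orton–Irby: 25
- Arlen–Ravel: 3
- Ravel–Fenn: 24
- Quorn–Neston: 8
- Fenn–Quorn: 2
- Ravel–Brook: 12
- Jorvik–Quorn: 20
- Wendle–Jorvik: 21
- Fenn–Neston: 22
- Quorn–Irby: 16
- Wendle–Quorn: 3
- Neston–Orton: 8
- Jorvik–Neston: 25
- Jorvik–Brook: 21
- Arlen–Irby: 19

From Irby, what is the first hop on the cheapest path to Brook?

Candidate routes:
Irby–Orton–Arlen–Ravel–Brook: 25+11+3+12 = 51
Irby–Arlen–Ravel–Brook: 19+3+12 = 34
Irby–Orton–Ravel–Brook: 25+16+12 = 53
The minimum is 34 min via Irby–Arlen–Ravel–Brook.
So from Irby the first move is to Arlen.

Arlen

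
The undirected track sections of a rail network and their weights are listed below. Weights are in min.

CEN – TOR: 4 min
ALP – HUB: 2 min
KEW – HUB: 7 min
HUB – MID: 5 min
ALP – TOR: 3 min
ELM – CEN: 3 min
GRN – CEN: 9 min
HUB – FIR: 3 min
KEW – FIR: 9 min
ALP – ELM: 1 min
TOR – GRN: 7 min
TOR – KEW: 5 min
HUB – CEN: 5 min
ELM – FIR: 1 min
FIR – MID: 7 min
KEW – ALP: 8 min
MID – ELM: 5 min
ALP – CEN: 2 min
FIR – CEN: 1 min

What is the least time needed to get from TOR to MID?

9 min

Compare a few routes:
TOR → ALP → ELM → FIR → MID: 3+1+1+7 = 12
TOR → ALP → ELM → MID: 3+1+5 = 9
TOR → ALP → HUB → MID: 3+2+5 = 10
TOR → CEN → FIR → ELM → MID: 4+1+1+5 = 11
Cheapest is TOR → ALP → ELM → MID at 9 min.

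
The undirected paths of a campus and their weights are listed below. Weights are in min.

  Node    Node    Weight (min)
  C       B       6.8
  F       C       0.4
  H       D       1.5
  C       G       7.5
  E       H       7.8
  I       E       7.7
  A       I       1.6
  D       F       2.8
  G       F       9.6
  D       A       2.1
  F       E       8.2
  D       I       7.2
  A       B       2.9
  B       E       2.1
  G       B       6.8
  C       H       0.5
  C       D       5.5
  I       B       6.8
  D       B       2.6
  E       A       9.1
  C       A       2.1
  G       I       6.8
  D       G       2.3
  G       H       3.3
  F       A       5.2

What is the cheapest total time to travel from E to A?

Compare a few routes:
E - B - D - H - C - A: 2.1+2.6+1.5+0.5+2.1 = 8.8
E - B - A: 2.1+2.9 = 5
E - B - D - A: 2.1+2.6+2.1 = 6.8
The minimum is 5 min via E - B - A.

5 min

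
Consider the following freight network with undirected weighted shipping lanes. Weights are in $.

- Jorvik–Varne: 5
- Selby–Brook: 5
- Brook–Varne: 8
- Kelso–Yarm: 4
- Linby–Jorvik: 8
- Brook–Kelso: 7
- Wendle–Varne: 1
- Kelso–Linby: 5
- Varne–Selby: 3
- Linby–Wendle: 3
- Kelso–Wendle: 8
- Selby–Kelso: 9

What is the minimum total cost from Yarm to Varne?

$13

Running Dijkstra from Yarm:
Yarm: 0
Kelso: 4  (via Yarm)
Linby: 9  (via Kelso)
Brook: 11  (via Kelso)
Wendle: 12  (via Kelso)
Selby: 13  (via Kelso)
Varne: 13  (via Wendle)
Shortest route: Yarm → Kelso → Wendle → Varne = $13.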